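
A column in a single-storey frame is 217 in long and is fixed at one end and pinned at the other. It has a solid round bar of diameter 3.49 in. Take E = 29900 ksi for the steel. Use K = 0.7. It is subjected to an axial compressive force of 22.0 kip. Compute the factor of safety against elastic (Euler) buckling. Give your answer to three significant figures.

I = πd⁴/64 = π×3.49⁴/64 = 7.282 in⁴
Effective length L_e = K·L = 0.7 × 217 = 151.9 in
P_cr = π²EI / L_e² = π² × 29900×10³ × 7.282 / 151.9² = 9.314×10^4 lb
Factor of safety n = P_cr / P = 93.138 / 22.0 = 4.23

n ≈ 4.23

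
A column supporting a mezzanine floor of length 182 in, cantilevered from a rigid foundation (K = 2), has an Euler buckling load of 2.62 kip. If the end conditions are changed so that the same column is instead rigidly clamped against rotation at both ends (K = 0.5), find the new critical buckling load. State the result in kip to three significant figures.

P_cr ∝ 1/K², so P_cr,new = P_cr,old × (K_old/K_new)² = 2.62 × (2/0.5)²
= 2.62 × 16.00 = 41.9 kip

P_cr ≈ 41.9 kip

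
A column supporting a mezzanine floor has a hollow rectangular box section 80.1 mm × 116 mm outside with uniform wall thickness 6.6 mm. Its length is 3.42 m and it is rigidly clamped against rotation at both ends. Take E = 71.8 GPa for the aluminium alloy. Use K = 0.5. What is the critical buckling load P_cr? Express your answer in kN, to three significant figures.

Inner dimensions: h_i = 116 − 2×6.6 = 102.8 mm, b_i = 80.1 − 2×6.6 = 66.90 mm
Weak-axis I_min = (h_o·b_o³ − h_i·b_i³)/12 with b_o = 80.1, b_i = 66.90 mm (shorter outer/inner sides).
I_min = (116×80.1³ − 102.8×66.90³)/12 = 2.403×10^6 mm⁴
I = 2.403×10^6 mm⁴ = 2.403×10^-6 m⁴
Effective length L_e = K·L = 0.5 × 3.42 = 1.710 m
P_cr = π²EI / L_e² = π² × 71.8×10⁹ × 2.403×10^-6 / 1.710² = 5.823×10^5 N

P_cr ≈ 582 kN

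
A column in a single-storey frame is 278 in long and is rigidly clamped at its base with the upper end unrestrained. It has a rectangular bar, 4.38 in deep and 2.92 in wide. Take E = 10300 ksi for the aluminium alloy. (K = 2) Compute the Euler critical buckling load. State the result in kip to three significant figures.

Buckling occurs about the weak axis: I_min = h·b³/12 with b = 2.92 in (the shorter side).
I_min = 4.38×2.92³/12 = 9.087 in⁴
Effective length L_e = K·L = 2 × 278 = 556.0 in
P_cr = π²EI / L_e² = π² × 10300×10³ × 9.087 / 556.0² = 2.988×10^3 lb

P_cr ≈ 2.99 kip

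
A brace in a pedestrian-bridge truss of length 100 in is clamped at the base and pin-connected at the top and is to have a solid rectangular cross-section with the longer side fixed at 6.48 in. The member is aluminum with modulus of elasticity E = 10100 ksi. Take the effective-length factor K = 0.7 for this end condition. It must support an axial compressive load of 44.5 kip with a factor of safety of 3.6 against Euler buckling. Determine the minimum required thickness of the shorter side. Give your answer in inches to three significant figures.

Required P_cr = n·P = 3.6 × 44.5 = 160.2 kip
L_e = K·L = 0.7 × 100 = 70.00 in
Required I = P_cr·L_e²/(π²E) = 1.602×10^5 × 70.00² / (π² × 1.01×10^7) = 7.875 in⁴
Rectangle, weak axis: I_min = h·b³/12 with h = 6.48 in fixed  ⇒  b = (12I/h)^(1/3) = 2.44 in

b ≈ 2.44 in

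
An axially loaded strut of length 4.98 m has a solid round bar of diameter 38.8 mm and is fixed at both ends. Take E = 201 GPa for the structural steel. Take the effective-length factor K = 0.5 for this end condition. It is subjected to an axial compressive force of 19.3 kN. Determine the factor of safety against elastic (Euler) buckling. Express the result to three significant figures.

I = πd⁴/64 = π×38.8⁴/64 = 1.112×10^5 mm⁴
I = 1.112×10^5 mm⁴ = 1.112×10^-7 m⁴
Effective length L_e = K·L = 0.5 × 4.98 = 2.490 m
P_cr = π²EI / L_e² = π² × 201×10⁹ × 1.112×10^-7 / 2.490² = 3.560×10^4 N
Factor of safety n = P_cr / P = 35.595 / 19.3 = 1.84

n ≈ 1.84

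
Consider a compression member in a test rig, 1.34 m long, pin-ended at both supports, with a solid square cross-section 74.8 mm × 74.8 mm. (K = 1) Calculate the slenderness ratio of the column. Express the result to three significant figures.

I = a⁴/12 = 74.8⁴/12 = 2.609×10^6 mm⁴
A = 5.595×10^3 mm²;  r_min = √(I/A) = √(2.609×10^6/5.595×10^3) = 21.59 mm
L_e = K·L = 1 × 1.34 m = 1.340 m = 1340.0 mm
λ = L_e / r_min = 1340.0 / 21.59 = 62.1

λ ≈ 62.1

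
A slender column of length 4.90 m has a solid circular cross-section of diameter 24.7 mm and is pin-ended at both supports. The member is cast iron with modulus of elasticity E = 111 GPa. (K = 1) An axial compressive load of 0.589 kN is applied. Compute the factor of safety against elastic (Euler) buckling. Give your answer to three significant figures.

n ≈ 1.42

I = πd⁴/64 = π×24.7⁴/64 = 1.827×10^4 mm⁴
I = 1.827×10^4 mm⁴ = 1.827×10^-8 m⁴
Effective length L_e = K·L = 1 × 4.90 = 4.900 m
P_cr = π²EI / L_e² = π² × 111×10⁹ × 1.827×10^-8 / 4.900² = 833.7 N
Factor of safety n = P_cr / P = 0.83366 / 0.589 = 1.42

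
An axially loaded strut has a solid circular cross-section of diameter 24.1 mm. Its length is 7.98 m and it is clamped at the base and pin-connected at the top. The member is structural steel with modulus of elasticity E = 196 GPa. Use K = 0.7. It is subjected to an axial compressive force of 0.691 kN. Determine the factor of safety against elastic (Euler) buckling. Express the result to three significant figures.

I = πd⁴/64 = π×24.1⁴/64 = 1.656×10^4 mm⁴
I = 1.656×10^4 mm⁴ = 1.656×10^-8 m⁴
Effective length L_e = K·L = 0.7 × 7.98 = 5.586 m
P_cr = π²EI / L_e² = π² × 196×10⁹ × 1.656×10^-8 / 5.586² = 1.027×10^3 N
Factor of safety n = P_cr / P = 1.0266 / 0.691 = 1.49

n ≈ 1.49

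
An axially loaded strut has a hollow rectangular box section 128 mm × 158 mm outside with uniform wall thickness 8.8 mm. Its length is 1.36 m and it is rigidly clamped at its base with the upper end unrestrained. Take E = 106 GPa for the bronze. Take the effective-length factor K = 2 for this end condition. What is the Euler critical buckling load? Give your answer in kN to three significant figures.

Inner dimensions: h_i = 158 − 2×8.8 = 140.4 mm, b_i = 128 − 2×8.8 = 110.4 mm
Weak-axis I_min = (h_o·b_o³ − h_i·b_i³)/12 with b_o = 128, b_i = 110.4 mm (shorter outer/inner sides).
I_min = (158×128³ − 140.4×110.4³)/12 = 1.187×10^7 mm⁴
I = 1.187×10^7 mm⁴ = 1.187×10^-5 m⁴
Effective length L_e = K·L = 2 × 1.36 = 2.720 m
P_cr = π²EI / L_e² = π² × 106×10⁹ × 1.187×10^-5 / 2.720² = 1.678×10^6 N

P_cr ≈ 1680 kN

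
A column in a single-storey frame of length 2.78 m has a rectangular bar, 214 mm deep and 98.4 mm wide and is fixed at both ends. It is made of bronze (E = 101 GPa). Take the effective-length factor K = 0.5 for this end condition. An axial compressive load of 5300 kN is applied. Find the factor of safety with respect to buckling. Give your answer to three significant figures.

Buckling occurs about the weak axis: I_min = h·b³/12 with b = 98.4 mm (the shorter side).
I_min = 214×98.4³/12 = 1.699×10^7 mm⁴
I = 1.699×10^7 mm⁴ = 1.699×10^-5 m⁴
Effective length L_e = K·L = 0.5 × 2.78 = 1.390 m
P_cr = π²EI / L_e² = π² × 101×10⁹ × 1.699×10^-5 / 1.390² = 8.766×10^6 N
Factor of safety n = P_cr / P = 8766.2 / 5300 = 1.65

n ≈ 1.65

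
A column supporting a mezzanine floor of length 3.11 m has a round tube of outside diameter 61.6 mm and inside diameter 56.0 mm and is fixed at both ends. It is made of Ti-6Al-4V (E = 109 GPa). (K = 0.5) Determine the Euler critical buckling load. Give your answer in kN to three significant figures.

P_cr ≈ 99.7 kN

d_o = 61.6 mm, d_i = 56.0 mm
I = π(d_o⁴ − d_i⁴)/64 = π(61.6⁴ − 56.00⁴)/64 = 2.240×10^5 mm⁴
I = 2.240×10^5 mm⁴ = 2.240×10^-7 m⁴
Effective length L_e = K·L = 0.5 × 3.11 = 1.555 m
P_cr = π²EI / L_e² = π² × 109×10⁹ × 2.240×10^-7 / 1.555² = 9.968×10^4 N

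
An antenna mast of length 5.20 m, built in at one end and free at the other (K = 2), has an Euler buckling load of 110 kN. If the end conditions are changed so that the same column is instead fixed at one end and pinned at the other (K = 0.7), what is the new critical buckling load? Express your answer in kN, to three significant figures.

P_cr ∝ 1/K², so P_cr,new = P_cr,old × (K_old/K_new)² = 110 × (2/0.7)²
= 110 × 8.163 = 898 kN

P_cr ≈ 898 kN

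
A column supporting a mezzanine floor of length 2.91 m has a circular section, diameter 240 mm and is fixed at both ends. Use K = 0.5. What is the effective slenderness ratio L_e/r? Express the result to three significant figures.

I = πd⁴/64 = π×240⁴/64 = 1.629×10^8 mm⁴
A = 4.524×10^4 mm²;  r_min = √(I/A) = √(1.629×10^8/4.524×10^4) = 60.00 mm
L_e = K·L = 0.5 × 2.91 m = 1.455 m = 1455.0 mm
λ = L_e / r_min = 1455.0 / 60.00 = 24.3

λ ≈ 24.3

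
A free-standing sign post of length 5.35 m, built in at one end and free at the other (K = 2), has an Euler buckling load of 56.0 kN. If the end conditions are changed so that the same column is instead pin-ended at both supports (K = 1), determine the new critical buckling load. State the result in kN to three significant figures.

P_cr ≈ 224 kN

P_cr ∝ 1/K², so P_cr,new = P_cr,old × (K_old/K_new)² = 56.0 × (2/1)²
= 56.0 × 4.000 = 224 kN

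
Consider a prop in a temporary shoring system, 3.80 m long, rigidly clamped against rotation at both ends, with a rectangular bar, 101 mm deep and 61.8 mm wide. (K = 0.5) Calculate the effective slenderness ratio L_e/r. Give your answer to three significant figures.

λ ≈ 107

For a rectangle r_min = b/√12 = 61.8/√12 = 17.84 mm
L_e = K·L = 0.5 × 3.80 m = 1.900 m = 1900.0 mm
λ = L_e / r_min = 1900.0 / 17.84 = 107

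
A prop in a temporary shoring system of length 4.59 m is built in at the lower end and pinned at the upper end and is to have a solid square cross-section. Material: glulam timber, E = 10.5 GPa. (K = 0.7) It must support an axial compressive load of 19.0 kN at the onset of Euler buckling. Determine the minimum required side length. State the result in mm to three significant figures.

a ≈ 69.0 mm

L_e = K·L = 0.7 × 4.59 = 3.213 m
Required I = P_cr·L_e²/(π²E) = 1.900×10^4 × 3.213² / (π² × 1.05×10^10) = 1.893×10^-6 m⁴
I_req = 1.893×10^6 mm⁴
Solid square: I = a⁴/12  ⇒  a = (12I)^(1/4) = (12×1.893×10^6)^(1/4) = 69.0 mm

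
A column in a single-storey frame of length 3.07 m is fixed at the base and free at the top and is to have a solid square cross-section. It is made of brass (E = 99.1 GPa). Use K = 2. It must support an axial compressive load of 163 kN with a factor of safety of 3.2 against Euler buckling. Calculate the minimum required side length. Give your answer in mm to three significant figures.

a ≈ 125 mm

Required P_cr = n·P = 3.2 × 163 = 521.6 kN
L_e = K·L = 2 × 3.07 = 6.140 m
Required I = P_cr·L_e²/(π²E) = 5.216×10^5 × 6.140² / (π² × 9.91×10^10) = 2.010×10^-5 m⁴
I_req = 2.010×10^7 mm⁴
Solid square: I = a⁴/12  ⇒  a = (12I)^(1/4) = (12×2.010×10^7)^(1/4) = 125 mm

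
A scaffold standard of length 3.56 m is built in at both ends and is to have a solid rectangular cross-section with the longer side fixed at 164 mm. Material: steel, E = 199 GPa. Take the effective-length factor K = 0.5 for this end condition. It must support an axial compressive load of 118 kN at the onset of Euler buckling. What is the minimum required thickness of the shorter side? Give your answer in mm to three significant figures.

b ≈ 24.1 mm

L_e = K·L = 0.5 × 3.56 = 1.780 m
Required I = P_cr·L_e²/(π²E) = 1.180×10^5 × 1.780² / (π² × 1.99×10^11) = 1.904×10^-7 m⁴
I_req = 1.904×10^5 mm⁴
Rectangle, weak axis: I_min = h·b³/12 with h = 164 mm fixed  ⇒  b = (12I/h)^(1/3) = 24.1 mm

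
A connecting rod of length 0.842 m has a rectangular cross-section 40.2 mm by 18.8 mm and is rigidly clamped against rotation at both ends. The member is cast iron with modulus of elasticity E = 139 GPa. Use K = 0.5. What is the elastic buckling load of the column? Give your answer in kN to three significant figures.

Buckling occurs about the weak axis: I_min = h·b³/12 with b = 18.8 mm (the shorter side).
I_min = 40.2×18.8³/12 = 2.226×10^4 mm⁴
I = 2.226×10^4 mm⁴ = 2.226×10^-8 m⁴
Effective length L_e = K·L = 0.5 × 0.842 = 0.4210 m
P_cr = π²EI / L_e² = π² × 139×10⁹ × 2.226×10^-8 / 0.4210² = 1.723×10^5 N

P_cr ≈ 172 kN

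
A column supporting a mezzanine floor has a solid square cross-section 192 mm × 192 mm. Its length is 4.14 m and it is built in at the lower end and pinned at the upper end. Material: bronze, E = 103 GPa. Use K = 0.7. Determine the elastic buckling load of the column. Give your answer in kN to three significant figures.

I = a⁴/12 = 192⁴/12 = 1.132×10^8 mm⁴
I = 1.132×10^8 mm⁴ = 1.132×10^-4 m⁴
Effective length L_e = K·L = 0.7 × 4.14 = 2.898 m
P_cr = π²EI / L_e² = π² × 103×10⁹ × 1.132×10^-4 / 2.898² = 1.371×10^7 N

P_cr ≈ 13700 kN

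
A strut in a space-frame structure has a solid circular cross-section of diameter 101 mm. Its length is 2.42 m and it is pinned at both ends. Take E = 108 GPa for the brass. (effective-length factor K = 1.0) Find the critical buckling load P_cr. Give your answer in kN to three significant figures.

P_cr ≈ 930 kN

I = πd⁴/64 = π×101⁴/64 = 5.108×10^6 mm⁴
I = 5.108×10^6 mm⁴ = 5.108×10^-6 m⁴
Effective length L_e = K·L = 1 × 2.42 = 2.420 m
P_cr = π²EI / L_e² = π² × 108×10⁹ × 5.108×10^-6 / 2.420² = 9.297×10^5 N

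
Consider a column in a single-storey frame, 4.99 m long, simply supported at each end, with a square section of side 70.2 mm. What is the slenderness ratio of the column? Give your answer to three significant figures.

I = a⁴/12 = 70.2⁴/12 = 2.024×10^6 mm⁴
A = 4.928×10^3 mm²;  r_min = √(I/A) = √(2.024×10^6/4.928×10^3) = 20.26 mm
L_e = K·L = 1 × 4.99 m = 4.990 m = 4990.0 mm
λ = L_e / r_min = 4990.0 / 20.26 = 246

λ ≈ 246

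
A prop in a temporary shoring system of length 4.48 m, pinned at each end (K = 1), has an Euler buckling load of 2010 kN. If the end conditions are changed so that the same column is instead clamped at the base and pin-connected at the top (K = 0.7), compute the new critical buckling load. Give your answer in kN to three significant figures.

P_cr ∝ 1/K², so P_cr,new = P_cr,old × (K_old/K_new)² = 2010 × (1/0.7)²
= 2010 × 2.041 = 4100 kN

P_cr ≈ 4100 kN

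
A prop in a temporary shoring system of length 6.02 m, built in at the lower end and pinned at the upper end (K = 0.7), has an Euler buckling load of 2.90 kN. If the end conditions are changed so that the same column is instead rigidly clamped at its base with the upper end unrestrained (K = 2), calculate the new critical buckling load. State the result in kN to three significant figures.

P_cr ∝ 1/K², so P_cr,new = P_cr,old × (K_old/K_new)² = 2.90 × (0.7/2)²
= 2.90 × 0.1225 = 0.355 kN

P_cr ≈ 0.355 kN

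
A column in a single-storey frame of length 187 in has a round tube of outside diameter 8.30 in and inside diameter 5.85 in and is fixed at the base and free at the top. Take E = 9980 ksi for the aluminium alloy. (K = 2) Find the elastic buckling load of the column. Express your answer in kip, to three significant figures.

d_o = 8.30 in, d_i = 5.85 in
I = π(d_o⁴ − d_i⁴)/64 = π(8.30⁴ − 5.850⁴)/64 = 175.5 in⁴
Effective length L_e = K·L = 2 × 187 = 374.0 in
P_cr = π²EI / L_e² = π² × 9980×10³ × 175.5 / 374.0² = 1.236×10^5 lb

P_cr ≈ 124 kip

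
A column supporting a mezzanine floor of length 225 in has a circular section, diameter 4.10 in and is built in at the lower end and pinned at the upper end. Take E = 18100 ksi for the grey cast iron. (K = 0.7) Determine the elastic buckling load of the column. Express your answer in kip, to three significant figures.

P_cr ≈ 99.9 kip

I = πd⁴/64 = π×4.10⁴/64 = 13.87 in⁴
Effective length L_e = K·L = 0.7 × 225 = 157.5 in
P_cr = π²EI / L_e² = π² × 18100×10³ × 13.87 / 157.5² = 9.989×10^4 lb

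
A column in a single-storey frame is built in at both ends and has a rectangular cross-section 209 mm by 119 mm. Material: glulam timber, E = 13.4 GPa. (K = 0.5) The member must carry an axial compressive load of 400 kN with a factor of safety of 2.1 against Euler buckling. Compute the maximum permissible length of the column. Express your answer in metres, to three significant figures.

Buckling occurs about the weak axis: I_min = h·b³/12 with b = 119 mm (the shorter side).
I_min = 209×119³/12 = 2.935×10^7 mm⁴
I = 2.935×10^-5 m⁴
Required critical load P_cr = n·P = 2.1 × 400 = 840.0 kN = 8.400×10^5 N
From P_cr = π²EI/(K·L)²:  L = (1/K)·√(π²EI/P_cr) = (1/0.5)·√(π²×1.34×10^10×2.935×10^-5/8.400×10^5)
L = 4.30 m

L_max ≈ 4.30 m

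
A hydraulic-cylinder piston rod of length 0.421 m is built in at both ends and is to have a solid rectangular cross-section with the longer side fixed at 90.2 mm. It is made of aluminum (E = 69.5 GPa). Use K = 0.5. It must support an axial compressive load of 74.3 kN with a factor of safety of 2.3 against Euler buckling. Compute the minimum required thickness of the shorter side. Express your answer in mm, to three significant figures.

b ≈ 11.4 mm

Required P_cr = n·P = 2.3 × 74.3 = 170.9 kN
L_e = K·L = 0.5 × 0.421 = 0.2105 m
Required I = P_cr·L_e²/(π²E) = 1.709×10^5 × 0.2105² / (π² × 6.95×10^10) = 1.104×10^-8 m⁴
I_req = 1.104×10^4 mm⁴
Rectangle, weak axis: I_min = h·b³/12 with h = 90.2 mm fixed  ⇒  b = (12I/h)^(1/3) = 11.4 mm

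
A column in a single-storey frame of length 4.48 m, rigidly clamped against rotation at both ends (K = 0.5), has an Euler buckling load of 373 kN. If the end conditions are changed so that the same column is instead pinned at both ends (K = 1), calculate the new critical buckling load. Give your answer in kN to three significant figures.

P_cr ∝ 1/K², so P_cr,new = P_cr,old × (K_old/K_new)² = 373 × (0.5/1)²
= 373 × 0.2500 = 93.2 kN

P_cr ≈ 93.2 kN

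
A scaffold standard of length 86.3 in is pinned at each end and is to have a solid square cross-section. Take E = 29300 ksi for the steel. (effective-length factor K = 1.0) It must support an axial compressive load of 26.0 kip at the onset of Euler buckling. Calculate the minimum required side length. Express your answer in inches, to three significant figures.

L_e = K·L = 1 × 86.3 = 86.30 in
Required I = P_cr·L_e²/(π²E) = 2.600×10^4 × 86.30² / (π² × 2.93×10^7) = 0.6696 in⁴
Solid square: I = a⁴/12  ⇒  a = (12I)^(1/4) = (12×0.6696)^(1/4) = 1.68 in

a ≈ 1.68 in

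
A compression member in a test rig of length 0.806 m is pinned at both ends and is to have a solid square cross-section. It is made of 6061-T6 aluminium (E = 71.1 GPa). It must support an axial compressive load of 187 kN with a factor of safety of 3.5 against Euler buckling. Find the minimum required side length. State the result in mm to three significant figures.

Required P_cr = n·P = 3.5 × 187 = 654.5 kN
L_e = K·L = 1 × 0.806 = 0.8060 m
Required I = P_cr·L_e²/(π²E) = 6.545×10^5 × 0.8060² / (π² × 7.11×10^10) = 6.059×10^-7 m⁴
I_req = 6.059×10^5 mm⁴
Solid square: I = a⁴/12  ⇒  a = (12I)^(1/4) = (12×6.059×10^5)^(1/4) = 51.9 mm

a ≈ 51.9 mm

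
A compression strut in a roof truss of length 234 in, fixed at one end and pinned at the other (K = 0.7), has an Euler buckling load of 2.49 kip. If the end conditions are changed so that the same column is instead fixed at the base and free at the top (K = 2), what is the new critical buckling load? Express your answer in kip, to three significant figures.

P_cr ∝ 1/K², so P_cr,new = P_cr,old × (K_old/K_new)² = 2.49 × (0.7/2)²
= 2.49 × 0.1225 = 0.305 kip

P_cr ≈ 0.305 kip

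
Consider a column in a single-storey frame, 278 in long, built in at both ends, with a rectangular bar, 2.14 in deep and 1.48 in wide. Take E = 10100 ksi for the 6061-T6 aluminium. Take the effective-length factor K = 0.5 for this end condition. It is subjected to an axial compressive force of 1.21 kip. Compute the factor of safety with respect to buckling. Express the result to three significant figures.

Buckling occurs about the weak axis: I_min = h·b³/12 with b = 1.48 in (the shorter side).
I_min = 2.14×1.48³/12 = 0.5781 in⁴
Effective length L_e = K·L = 0.5 × 278 = 139.0 in
P_cr = π²EI / L_e² = π² × 10100×10³ × 0.5781 / 139.0² = 2.983×10^3 lb
Factor of safety n = P_cr / P = 2.9827 / 1.21 = 2.47

n ≈ 2.47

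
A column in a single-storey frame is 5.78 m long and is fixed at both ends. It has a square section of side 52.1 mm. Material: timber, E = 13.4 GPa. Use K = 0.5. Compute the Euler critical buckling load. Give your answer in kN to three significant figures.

P_cr ≈ 9.72 kN

I = a⁴/12 = 52.1⁴/12 = 6.140×10^5 mm⁴
I = 6.140×10^5 mm⁴ = 6.140×10^-7 m⁴
Effective length L_e = K·L = 0.5 × 5.78 = 2.890 m
P_cr = π²EI / L_e² = π² × 13.4×10⁹ × 6.140×10^-7 / 2.890² = 9.723×10^3 N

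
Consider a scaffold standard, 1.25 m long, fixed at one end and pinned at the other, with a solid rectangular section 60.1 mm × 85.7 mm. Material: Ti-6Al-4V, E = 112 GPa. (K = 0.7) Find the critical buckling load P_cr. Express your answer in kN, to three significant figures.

P_cr ≈ 2240 kN

Buckling occurs about the weak axis: I_min = h·b³/12 with b = 60.1 mm (the shorter side).
I_min = 85.7×60.1³/12 = 1.550×10^6 mm⁴
I = 1.550×10^6 mm⁴ = 1.550×10^-6 m⁴
Effective length L_e = K·L = 0.7 × 1.25 = 0.8750 m
P_cr = π²EI / L_e² = π² × 112×10⁹ × 1.550×10^-6 / 0.8750² = 2.238×10^6 N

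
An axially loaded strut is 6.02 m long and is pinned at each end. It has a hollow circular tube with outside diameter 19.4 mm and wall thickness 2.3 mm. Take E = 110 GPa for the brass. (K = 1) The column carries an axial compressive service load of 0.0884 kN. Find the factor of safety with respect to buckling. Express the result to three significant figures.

n ≈ 1.56

Inner diameter d_i = 19.4 − 2×2.3 = 14.80 mm
I = π(d_o⁴ − d_i⁴)/64 = π(19.4⁴ − 14.80⁴)/64 = 4.598×10^3 mm⁴
I = 4.598×10^3 mm⁴ = 4.598×10^-9 m⁴
Effective length L_e = K·L = 1 × 6.02 = 6.020 m
P_cr = π²EI / L_e² = π² × 110×10⁹ × 4.598×10^-9 / 6.020² = 137.7 N
Factor of safety n = P_cr / P = 0.13774 / 0.0884 = 1.56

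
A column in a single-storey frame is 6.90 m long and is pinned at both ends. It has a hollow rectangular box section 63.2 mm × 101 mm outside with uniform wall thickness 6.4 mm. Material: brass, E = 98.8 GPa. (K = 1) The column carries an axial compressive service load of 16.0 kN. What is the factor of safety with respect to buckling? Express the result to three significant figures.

n ≈ 1.52

Inner dimensions: h_i = 101 − 2×6.4 = 88.20 mm, b_i = 63.2 − 2×6.4 = 50.40 mm
Weak-axis I_min = (h_o·b_o³ − h_i·b_i³)/12 with b_o = 63.2, b_i = 50.40 mm (shorter outer/inner sides).
I_min = (101×63.2³ − 88.20×50.40³)/12 = 1.184×10^6 mm⁴
I = 1.184×10^6 mm⁴ = 1.184×10^-6 m⁴
Effective length L_e = K·L = 1 × 6.90 = 6.900 m
P_cr = π²EI / L_e² = π² × 98.8×10⁹ × 1.184×10^-6 / 6.900² = 2.424×10^4 N
Factor of safety n = P_cr / P = 24.244 / 16.0 = 1.52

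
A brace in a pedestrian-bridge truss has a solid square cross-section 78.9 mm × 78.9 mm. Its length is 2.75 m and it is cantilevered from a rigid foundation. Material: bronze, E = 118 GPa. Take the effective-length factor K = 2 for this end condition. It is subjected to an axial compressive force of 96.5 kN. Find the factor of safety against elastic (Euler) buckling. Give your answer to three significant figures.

n ≈ 1.29

I = a⁴/12 = 78.9⁴/12 = 3.229×10^6 mm⁴
I = 3.229×10^6 mm⁴ = 3.229×10^-6 m⁴
Effective length L_e = K·L = 2 × 2.75 = 5.500 m
P_cr = π²EI / L_e² = π² × 118×10⁹ × 3.229×10^-6 / 5.500² = 1.243×10^5 N
Factor of safety n = P_cr / P = 124.33 / 96.5 = 1.29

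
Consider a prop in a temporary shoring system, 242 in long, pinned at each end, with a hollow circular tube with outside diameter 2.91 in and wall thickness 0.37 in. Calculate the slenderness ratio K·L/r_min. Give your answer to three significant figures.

λ ≈ 267

Inner diameter d_i = 2.91 − 2×0.37 = 2.170 in
I = π(d_o⁴ − d_i⁴)/64 = π(2.91⁴ − 2.170⁴)/64 = 2.432 in⁴
A = 2.952 in²;  r_min = √(I/A) = √(2.432/2.952) = 0.9075 in
L_e = K·L = 1 × 242 = 242.0 in
λ = L_e / r_min = 242.00 / 0.9075 = 267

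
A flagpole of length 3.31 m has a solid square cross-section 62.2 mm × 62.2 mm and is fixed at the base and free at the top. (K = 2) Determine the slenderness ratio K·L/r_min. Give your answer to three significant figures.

λ ≈ 369

I = a⁴/12 = 62.2⁴/12 = 1.247×10^6 mm⁴
A = 3.869×10^3 mm²;  r_min = √(I/A) = √(1.247×10^6/3.869×10^3) = 17.96 mm
L_e = K·L = 2 × 3.31 m = 6.620 m = 6620.0 mm
λ = L_e / r_min = 6620.0 / 17.96 = 369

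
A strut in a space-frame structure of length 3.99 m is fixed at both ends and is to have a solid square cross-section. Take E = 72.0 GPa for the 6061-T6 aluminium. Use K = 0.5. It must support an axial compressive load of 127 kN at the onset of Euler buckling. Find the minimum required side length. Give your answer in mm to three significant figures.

a ≈ 54.1 mm

L_e = K·L = 0.5 × 3.99 = 1.995 m
Required I = P_cr·L_e²/(π²E) = 1.270×10^5 × 1.995² / (π² × 7.20×10^10) = 7.113×10^-7 m⁴
I_req = 7.113×10^5 mm⁴
Solid square: I = a⁴/12  ⇒  a = (12I)^(1/4) = (12×7.113×10^5)^(1/4) = 54.1 mm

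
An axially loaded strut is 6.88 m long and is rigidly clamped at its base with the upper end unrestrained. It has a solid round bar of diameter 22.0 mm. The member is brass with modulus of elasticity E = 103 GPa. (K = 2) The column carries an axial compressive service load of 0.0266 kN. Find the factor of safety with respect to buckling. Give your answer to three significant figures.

I = πd⁴/64 = π×22.0⁴/64 = 1.150×10^4 mm⁴
I = 1.150×10^4 mm⁴ = 1.150×10^-8 m⁴
Effective length L_e = K·L = 2 × 6.88 = 13.76 m
P_cr = π²EI / L_e² = π² × 103×10⁹ × 1.150×10^-8 / 13.76² = 61.74 N
Factor of safety n = P_cr / P = 0.061739 / 0.0266 = 2.32

n ≈ 2.32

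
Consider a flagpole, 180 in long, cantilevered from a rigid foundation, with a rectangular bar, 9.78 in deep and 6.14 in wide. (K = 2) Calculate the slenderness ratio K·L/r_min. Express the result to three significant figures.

λ ≈ 203

For a rectangle r_min = b/√12 = 6.14/√12 = 1.772 in
L_e = K·L = 2 × 180 = 360.0 in
λ = L_e / r_min = 360.00 / 1.772 = 203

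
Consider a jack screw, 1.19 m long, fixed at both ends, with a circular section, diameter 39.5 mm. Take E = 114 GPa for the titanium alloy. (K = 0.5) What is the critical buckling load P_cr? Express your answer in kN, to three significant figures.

I = πd⁴/64 = π×39.5⁴/64 = 1.195×10^5 mm⁴
I = 1.195×10^5 mm⁴ = 1.195×10^-7 m⁴
Effective length L_e = K·L = 0.5 × 1.19 = 0.5950 m
P_cr = π²EI / L_e² = π² × 114×10⁹ × 1.195×10^-7 / 0.5950² = 3.798×10^5 N

P_cr ≈ 380 kN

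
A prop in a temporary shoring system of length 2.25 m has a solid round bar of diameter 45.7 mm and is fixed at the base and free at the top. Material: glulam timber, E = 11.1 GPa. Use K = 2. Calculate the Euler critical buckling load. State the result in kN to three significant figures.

I = πd⁴/64 = π×45.7⁴/64 = 2.141×10^5 mm⁴
I = 2.141×10^5 mm⁴ = 2.141×10^-7 m⁴
Effective length L_e = K·L = 2 × 2.25 = 4.500 m
P_cr = π²EI / L_e² = π² × 11.1×10⁹ × 2.141×10^-7 / 4.500² = 1.158×10^3 N

P_cr ≈ 1.16 kN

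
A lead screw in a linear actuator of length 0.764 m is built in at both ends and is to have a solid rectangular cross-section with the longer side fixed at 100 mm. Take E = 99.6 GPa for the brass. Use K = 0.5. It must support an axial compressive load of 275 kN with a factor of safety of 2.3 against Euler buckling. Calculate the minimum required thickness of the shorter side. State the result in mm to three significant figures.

b ≈ 22.4 mm

Required P_cr = n·P = 2.3 × 275 = 632.5 kN
L_e = K·L = 0.5 × 0.764 = 0.3820 m
Required I = P_cr·L_e²/(π²E) = 6.325×10^5 × 0.3820² / (π² × 9.96×10^10) = 9.389×10^-8 m⁴
I_req = 9.389×10^4 mm⁴
Rectangle, weak axis: I_min = h·b³/12 with h = 100 mm fixed  ⇒  b = (12I/h)^(1/3) = 22.4 mm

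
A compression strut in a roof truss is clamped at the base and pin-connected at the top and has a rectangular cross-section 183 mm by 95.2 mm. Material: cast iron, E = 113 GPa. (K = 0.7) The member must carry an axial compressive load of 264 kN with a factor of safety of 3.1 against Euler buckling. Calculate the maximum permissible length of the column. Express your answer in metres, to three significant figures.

Buckling occurs about the weak axis: I_min = h·b³/12 with b = 95.2 mm (the shorter side).
I_min = 183×95.2³/12 = 1.316×10^7 mm⁴
I = 1.316×10^-5 m⁴
Required critical load P_cr = n·P = 3.1 × 264 = 818.4 kN = 8.184×10^5 N
From P_cr = π²EI/(K·L)²:  L = (1/K)·√(π²EI/P_cr) = (1/0.7)·√(π²×1.13×10^11×1.316×10^-5/8.184×10^5)
L = 6.05 m

L_max ≈ 6.05 m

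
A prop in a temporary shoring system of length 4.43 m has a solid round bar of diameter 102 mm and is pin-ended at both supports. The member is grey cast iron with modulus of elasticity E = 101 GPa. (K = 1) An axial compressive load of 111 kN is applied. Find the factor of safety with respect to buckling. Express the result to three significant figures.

I = πd⁴/64 = π×102⁴/64 = 5.313×10^6 mm⁴
I = 5.313×10^6 mm⁴ = 5.313×10^-6 m⁴
Effective length L_e = K·L = 1 × 4.43 = 4.430 m
P_cr = π²EI / L_e² = π² × 101×10⁹ × 5.313×10^-6 / 4.430² = 2.699×10^5 N
Factor of safety n = P_cr / P = 269.89 / 111 = 2.43

n ≈ 2.43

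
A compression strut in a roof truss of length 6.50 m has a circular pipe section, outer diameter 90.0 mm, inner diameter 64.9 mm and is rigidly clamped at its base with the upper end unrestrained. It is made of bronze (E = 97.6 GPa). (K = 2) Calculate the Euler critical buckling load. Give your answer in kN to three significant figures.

d_o = 90.0 mm, d_i = 64.9 mm
I = π(d_o⁴ − d_i⁴)/64 = π(90.0⁴ − 64.90⁴)/64 = 2.350×10^6 mm⁴
I = 2.350×10^6 mm⁴ = 2.350×10^-6 m⁴
Effective length L_e = K·L = 2 × 6.50 = 13.00 m
P_cr = π²EI / L_e² = π² × 97.6×10⁹ × 2.350×10^-6 / 13.00² = 1.339×10^4 N

P_cr ≈ 13.4 kN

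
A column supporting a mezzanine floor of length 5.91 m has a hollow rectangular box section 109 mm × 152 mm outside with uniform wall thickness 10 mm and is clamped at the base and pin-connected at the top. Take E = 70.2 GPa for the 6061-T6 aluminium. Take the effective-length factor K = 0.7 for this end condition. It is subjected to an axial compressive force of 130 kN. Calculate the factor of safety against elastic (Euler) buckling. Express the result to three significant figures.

Inner dimensions: h_i = 152 − 2×10 = 132.0 mm, b_i = 109 − 2×10 = 89.00 mm
Weak-axis I_min = (h_o·b_o³ − h_i·b_i³)/12 with b_o = 109, b_i = 89.00 mm (shorter outer/inner sides).
I_min = (152×109³ − 132.0×89.00³)/12 = 8.649×10^6 mm⁴
I = 8.649×10^6 mm⁴ = 8.649×10^-6 m⁴
Effective length L_e = K·L = 0.7 × 5.91 = 4.137 m
P_cr = π²EI / L_e² = π² × 70.2×10⁹ × 8.649×10^-6 / 4.137² = 3.501×10^5 N
Factor of safety n = P_cr / P = 350.13 / 130 = 2.69

n ≈ 2.69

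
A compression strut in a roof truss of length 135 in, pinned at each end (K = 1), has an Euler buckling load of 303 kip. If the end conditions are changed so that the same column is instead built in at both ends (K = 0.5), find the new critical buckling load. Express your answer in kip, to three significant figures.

P_cr ∝ 1/K², so P_cr,new = P_cr,old × (K_old/K_new)² = 303 × (1/0.5)²
= 303 × 4.000 = 1210 kip

P_cr ≈ 1210 kip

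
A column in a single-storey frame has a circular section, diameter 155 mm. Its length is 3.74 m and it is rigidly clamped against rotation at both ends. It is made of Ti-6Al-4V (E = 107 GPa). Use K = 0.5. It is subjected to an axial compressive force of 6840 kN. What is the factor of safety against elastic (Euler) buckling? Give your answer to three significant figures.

n ≈ 1.25

I = πd⁴/64 = π×155⁴/64 = 2.833×10^7 mm⁴
I = 2.833×10^7 mm⁴ = 2.833×10^-5 m⁴
Effective length L_e = K·L = 0.5 × 3.74 = 1.870 m
P_cr = π²EI / L_e² = π² × 107×10⁹ × 2.833×10^-5 / 1.870² = 8.557×10^6 N
Factor of safety n = P_cr / P = 8556.5 / 6840 = 1.25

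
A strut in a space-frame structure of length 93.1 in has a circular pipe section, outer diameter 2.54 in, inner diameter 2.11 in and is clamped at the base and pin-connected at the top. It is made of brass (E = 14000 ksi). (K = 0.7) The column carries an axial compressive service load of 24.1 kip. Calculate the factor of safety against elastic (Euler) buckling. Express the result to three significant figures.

n ≈ 1.44

d_o = 2.54 in, d_i = 2.11 in
I = π(d_o⁴ − d_i⁴)/64 = π(2.54⁴ − 2.110⁴)/64 = 1.070 in⁴
Effective length L_e = K·L = 0.7 × 93.1 = 65.17 in
P_cr = π²EI / L_e² = π² × 14000×10³ × 1.070 / 65.17² = 3.482×10^4 lb
Factor of safety n = P_cr / P = 34.817 / 24.1 = 1.44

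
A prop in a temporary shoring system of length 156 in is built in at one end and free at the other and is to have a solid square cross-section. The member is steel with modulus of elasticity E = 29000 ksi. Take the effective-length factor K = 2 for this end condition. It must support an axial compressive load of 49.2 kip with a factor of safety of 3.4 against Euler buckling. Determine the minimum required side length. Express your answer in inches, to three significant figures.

a ≈ 5.11 in

Required P_cr = n·P = 3.4 × 49.2 = 167.3 kip
L_e = K·L = 2 × 156 = 312.0 in
Required I = P_cr·L_e²/(π²E) = 1.673×10^5 × 312.0² / (π² × 2.90×10^7) = 56.89 in⁴
Solid square: I = a⁴/12  ⇒  a = (12I)^(1/4) = (12×56.89)^(1/4) = 5.11 in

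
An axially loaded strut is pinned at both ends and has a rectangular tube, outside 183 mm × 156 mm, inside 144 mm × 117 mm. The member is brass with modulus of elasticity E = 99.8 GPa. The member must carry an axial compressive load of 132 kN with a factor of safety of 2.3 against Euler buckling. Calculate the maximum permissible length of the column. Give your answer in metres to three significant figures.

Weak-axis I_min = (h_o·b_o³ − h_i·b_i³)/12 with b_o = 156, b_i = 117.0 mm (shorter outer/inner sides).
I_min = (183×156³ − 144.0×117.0³)/12 = 3.868×10^7 mm⁴
I = 3.868×10^-5 m⁴
Required critical load P_cr = n·P = 2.3 × 132 = 303.6 kN = 3.036×10^5 N
From P_cr = π²EI/(K·L)²:  L = (1/K)·√(π²EI/P_cr) = (1/1)·√(π²×9.98×10^10×3.868×10^-5/3.036×10^5)
L = 11.2 m

L_max ≈ 11.2 m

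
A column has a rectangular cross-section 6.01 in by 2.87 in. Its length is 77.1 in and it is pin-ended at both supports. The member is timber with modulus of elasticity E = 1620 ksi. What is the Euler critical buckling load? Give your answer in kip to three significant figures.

P_cr ≈ 31.8 kip

Buckling occurs about the weak axis: I_min = h·b³/12 with b = 2.87 in (the shorter side).
I_min = 6.01×2.87³/12 = 11.84 in⁴
Effective length L_e = K·L = 1 × 77.1 = 77.10 in
P_cr = π²EI / L_e² = π² × 1620×10³ × 11.84 / 77.10² = 3.185×10^4 lb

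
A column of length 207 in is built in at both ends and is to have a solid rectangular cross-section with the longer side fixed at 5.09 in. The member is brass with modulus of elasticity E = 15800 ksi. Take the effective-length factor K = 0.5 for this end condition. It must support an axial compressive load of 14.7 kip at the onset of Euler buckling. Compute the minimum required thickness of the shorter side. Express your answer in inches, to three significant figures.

b ≈ 1.34 in

L_e = K·L = 0.5 × 207 = 103.5 in
Required I = P_cr·L_e²/(π²E) = 1.470×10^4 × 103.5² / (π² × 1.58×10^7) = 1.010 in⁴
Rectangle, weak axis: I_min = h·b³/12 with h = 5.09 in fixed  ⇒  b = (12I/h)^(1/3) = 1.34 in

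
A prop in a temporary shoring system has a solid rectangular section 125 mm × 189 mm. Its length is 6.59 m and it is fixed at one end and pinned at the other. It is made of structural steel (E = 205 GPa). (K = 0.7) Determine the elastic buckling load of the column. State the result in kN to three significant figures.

Buckling occurs about the weak axis: I_min = h·b³/12 with b = 125 mm (the shorter side).
I_min = 189×125³/12 = 3.076×10^7 mm⁴
I = 3.076×10^7 mm⁴ = 3.076×10^-5 m⁴
Effective length L_e = K·L = 0.7 × 6.59 = 4.613 m
P_cr = π²EI / L_e² = π² × 205×10⁹ × 3.076×10^-5 / 4.613² = 2.925×10^6 N

P_cr ≈ 2920 kN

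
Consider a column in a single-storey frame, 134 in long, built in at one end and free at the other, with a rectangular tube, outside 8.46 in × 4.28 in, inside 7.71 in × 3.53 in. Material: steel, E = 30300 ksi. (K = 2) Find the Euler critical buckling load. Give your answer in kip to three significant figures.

Weak-axis I_min = (h_o·b_o³ − h_i·b_i³)/12 with b_o = 4.28, b_i = 3.530 in (shorter outer/inner sides).
I_min = (8.46×4.28³ − 7.710×3.530³)/12 = 27.01 in⁴
Effective length L_e = K·L = 2 × 134 = 268.0 in
P_cr = π²EI / L_e² = π² × 30300×10³ × 27.01 / 268.0² = 1.125×10^5 lb

P_cr ≈ 112 kip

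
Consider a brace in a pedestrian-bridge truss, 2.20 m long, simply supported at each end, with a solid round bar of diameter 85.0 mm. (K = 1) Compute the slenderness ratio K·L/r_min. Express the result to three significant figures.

For a solid circle r = d/4 = 85.0/4 = 21.25 mm
L_e = K·L = 1 × 2.20 m = 2.200 m = 2200.0 mm
λ = L_e / r_min = 2200.0 / 21.25 = 104

λ ≈ 104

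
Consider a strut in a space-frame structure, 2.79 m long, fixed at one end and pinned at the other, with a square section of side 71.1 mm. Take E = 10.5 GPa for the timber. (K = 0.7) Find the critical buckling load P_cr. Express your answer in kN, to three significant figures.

P_cr ≈ 57.9 kN

I = a⁴/12 = 71.1⁴/12 = 2.130×10^6 mm⁴
I = 2.130×10^6 mm⁴ = 2.130×10^-6 m⁴
Effective length L_e = K·L = 0.7 × 2.79 = 1.953 m
P_cr = π²EI / L_e² = π² × 10.5×10⁹ × 2.130×10^-6 / 1.953² = 5.786×10^4 N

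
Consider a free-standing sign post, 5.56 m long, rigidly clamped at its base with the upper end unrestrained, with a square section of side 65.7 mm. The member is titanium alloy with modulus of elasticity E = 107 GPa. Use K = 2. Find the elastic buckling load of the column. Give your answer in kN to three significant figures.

I = a⁴/12 = 65.7⁴/12 = 1.553×10^6 mm⁴
I = 1.553×10^6 mm⁴ = 1.553×10^-6 m⁴
Effective length L_e = K·L = 2 × 5.56 = 11.12 m
P_cr = π²EI / L_e² = π² × 107×10⁹ × 1.553×10^-6 / 11.12² = 1.326×10^4 N

P_cr ≈ 13.3 kN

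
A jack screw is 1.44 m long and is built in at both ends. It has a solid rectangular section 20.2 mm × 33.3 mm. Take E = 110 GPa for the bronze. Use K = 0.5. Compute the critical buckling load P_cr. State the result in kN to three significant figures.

P_cr ≈ 47.9 kN

Buckling occurs about the weak axis: I_min = h·b³/12 with b = 20.2 mm (the shorter side).
I_min = 33.3×20.2³/12 = 2.287×10^4 mm⁴
I = 2.287×10^4 mm⁴ = 2.287×10^-8 m⁴
Effective length L_e = K·L = 0.5 × 1.44 = 0.7200 m
P_cr = π²EI / L_e² = π² × 110×10⁹ × 2.287×10^-8 / 0.7200² = 4.790×10^4 N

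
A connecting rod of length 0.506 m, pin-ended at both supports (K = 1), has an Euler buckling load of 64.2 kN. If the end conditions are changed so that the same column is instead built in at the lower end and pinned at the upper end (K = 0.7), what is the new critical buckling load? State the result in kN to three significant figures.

P_cr ≈ 131 kN

P_cr ∝ 1/K², so P_cr,new = P_cr,old × (K_old/K_new)² = 64.2 × (1/0.7)²
= 64.2 × 2.041 = 131 kN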